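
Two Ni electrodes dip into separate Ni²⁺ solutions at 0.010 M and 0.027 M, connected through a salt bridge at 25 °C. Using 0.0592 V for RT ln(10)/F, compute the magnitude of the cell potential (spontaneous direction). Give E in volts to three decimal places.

For a concentration cell E°cell = 0. The 0.027 M side is the cathode (reduction is favoured where [Ni²⁺] is higher).
With n = 2, E = −(0.0592/2) log([Ni²⁺]ₐₙ/[Ni²⁺]꜀ₐₜ) = −(0.0592/2) log(0.01/0.027) = −(0.0592/2)(-0.431) = +0.013 V.

+0.013 V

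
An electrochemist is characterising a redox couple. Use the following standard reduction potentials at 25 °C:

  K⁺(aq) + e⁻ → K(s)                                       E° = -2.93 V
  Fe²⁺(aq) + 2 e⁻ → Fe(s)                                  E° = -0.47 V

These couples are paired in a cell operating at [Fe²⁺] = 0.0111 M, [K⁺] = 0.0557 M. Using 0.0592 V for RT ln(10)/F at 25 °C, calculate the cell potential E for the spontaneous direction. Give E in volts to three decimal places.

Fe²⁺/Fe is the cathode (higher E°), K⁺/K the anode: E°cell = -0.47 − (-2.93) = +2.46 V, n = 2.
Overall: Fe²⁺(aq) + 2 K(s) → Fe(s) + 2 K⁺(aq)
Q = [K⁺]^2 / ([Fe²⁺]); log Q = -0.554.
E = E° − (0.0592/n) log Q = +2.46 − (0.0592/2)(-0.554) = +2.476 V.

+2.476 V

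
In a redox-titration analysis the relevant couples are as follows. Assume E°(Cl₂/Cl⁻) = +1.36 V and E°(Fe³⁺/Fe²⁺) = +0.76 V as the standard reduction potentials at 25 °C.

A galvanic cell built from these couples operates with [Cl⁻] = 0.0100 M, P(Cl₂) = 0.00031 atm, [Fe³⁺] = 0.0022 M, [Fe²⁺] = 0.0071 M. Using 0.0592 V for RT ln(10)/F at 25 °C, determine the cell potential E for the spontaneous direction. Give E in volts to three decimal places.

Cl₂/Cl⁻ is the cathode (higher E°), Fe³⁺/Fe²⁺ the anode: E°cell = +1.36 − (+0.76) = +0.60 V, n = 2.
Overall: Cl₂(g) + 2 Fe²⁺(aq) → 2 Cl⁻(aq) + 2 Fe³⁺(aq)
Q = [Cl⁻]^2·[Fe³⁺]^2 / (P(Cl₂)·[Fe²⁺]^2); log Q = -1.509.
E = E° − (0.0592/n) log Q = +0.60 − (0.0592/2)(-1.509) = +0.645 V.

+0.645 V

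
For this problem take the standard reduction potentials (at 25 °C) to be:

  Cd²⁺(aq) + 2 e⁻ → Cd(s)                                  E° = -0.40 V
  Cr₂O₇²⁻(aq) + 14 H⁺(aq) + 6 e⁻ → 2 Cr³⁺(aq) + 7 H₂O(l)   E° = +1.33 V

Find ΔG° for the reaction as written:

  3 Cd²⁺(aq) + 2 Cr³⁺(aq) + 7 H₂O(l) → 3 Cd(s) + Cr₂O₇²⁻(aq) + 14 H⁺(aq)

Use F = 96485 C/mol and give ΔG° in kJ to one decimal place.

As written, Cd²⁺/Cd is reduced (cathode) and Cr₂O₇²⁻/Cr³⁺ is oxidised (anode), so E°cell = (-0.40) − (+1.33) = -1.73 V.
Balancing electrons gives n = 6.
ΔG° = −nFE° = −(6)(96485)(-1.73) = 1,001,514 J = +1001.5 kJ.

+1001.5 kJ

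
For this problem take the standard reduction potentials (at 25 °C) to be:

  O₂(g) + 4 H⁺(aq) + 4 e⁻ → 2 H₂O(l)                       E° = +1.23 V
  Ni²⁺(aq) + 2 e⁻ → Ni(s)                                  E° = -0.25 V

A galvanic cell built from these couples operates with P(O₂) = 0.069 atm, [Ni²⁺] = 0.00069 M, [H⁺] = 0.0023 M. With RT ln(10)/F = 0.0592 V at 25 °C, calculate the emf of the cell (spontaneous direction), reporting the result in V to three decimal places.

O₂/H₂O is the cathode (higher E°), Ni²⁺/Ni the anode: E°cell = +1.23 − (-0.25) = +1.48 V, n = 4.
Overall: O₂(g) + 4 H⁺(aq) + 2 Ni(s) → 2 H₂O(l) + 2 Ni²⁺(aq)
Q = [Ni²⁺]^2 / (P(O₂)·[H⁺]^4); log Q = 5.392.
E = E° − (0.0592/n) log Q = +1.48 − (0.0592/4)(5.392) = +1.400 V.

+1.400 V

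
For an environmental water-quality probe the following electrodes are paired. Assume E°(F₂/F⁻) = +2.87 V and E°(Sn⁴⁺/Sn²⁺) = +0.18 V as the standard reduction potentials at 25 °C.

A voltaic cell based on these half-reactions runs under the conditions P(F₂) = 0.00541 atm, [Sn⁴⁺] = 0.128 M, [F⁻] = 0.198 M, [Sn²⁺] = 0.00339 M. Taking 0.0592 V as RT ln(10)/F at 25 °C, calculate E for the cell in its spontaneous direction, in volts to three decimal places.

+2.618 V

F₂/F⁻ is the cathode (higher E°), Sn⁴⁺/Sn²⁺ the anode: E°cell = +2.87 − (+0.18) = +2.69 V, n = 2.
Overall: F₂(g) + Sn²⁺(aq) → 2 F⁻(aq) + Sn⁴⁺(aq)
Q = [F⁻]^2·[Sn⁴⁺] / (P(F₂)·[Sn²⁺]); log Q = 2.437.
E = E° − (0.0592/n) log Q = +2.69 − (0.0592/2)(2.437) = +2.618 V.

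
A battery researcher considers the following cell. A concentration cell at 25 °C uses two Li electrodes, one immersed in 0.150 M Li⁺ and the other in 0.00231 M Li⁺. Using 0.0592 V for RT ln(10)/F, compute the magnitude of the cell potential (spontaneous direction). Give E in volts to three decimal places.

+0.107 V

For a concentration cell E°cell = 0. The 0.150 M side is the cathode (reduction is favoured where [Li⁺] is higher).
With n = 1, E = −(0.0592/1) log([Li⁺]ₐₙ/[Li⁺]꜀ₐₜ) = −(0.0592/1) log(0.00231/0.15) = −(0.0592/1)(-1.812) = +0.107 V.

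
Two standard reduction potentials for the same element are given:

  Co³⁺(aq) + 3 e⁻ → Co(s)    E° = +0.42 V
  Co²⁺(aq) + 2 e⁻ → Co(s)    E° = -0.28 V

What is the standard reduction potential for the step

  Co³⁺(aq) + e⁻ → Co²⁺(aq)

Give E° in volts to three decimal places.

+1.820 V

Sequential free energies add, so n₃E°₃ = n₁E°₁ + n₂E°₂.
With n₃ = 3, and the known step contributing 2×(-0.28) V, the unknown satisfies 1·E° = 3×(+0.42) − 2×(-0.28) = +1.820.
E° = +1.820 / 1 = +1.820 V.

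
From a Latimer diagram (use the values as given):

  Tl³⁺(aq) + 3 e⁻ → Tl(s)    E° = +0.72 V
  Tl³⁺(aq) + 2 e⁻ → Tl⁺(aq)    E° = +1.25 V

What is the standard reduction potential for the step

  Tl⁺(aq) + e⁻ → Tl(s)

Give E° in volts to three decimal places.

Sequential free energies add, so n₃E°₃ = n₁E°₁ + n₂E°₂.
With n₃ = 3, and the known step contributing 2×(+1.25) V, the unknown satisfies 1·E° = 3×(+0.72) − 2×(+1.25) = -0.340.
E° = -0.340 / 1 = -0.340 V.

-0.340 V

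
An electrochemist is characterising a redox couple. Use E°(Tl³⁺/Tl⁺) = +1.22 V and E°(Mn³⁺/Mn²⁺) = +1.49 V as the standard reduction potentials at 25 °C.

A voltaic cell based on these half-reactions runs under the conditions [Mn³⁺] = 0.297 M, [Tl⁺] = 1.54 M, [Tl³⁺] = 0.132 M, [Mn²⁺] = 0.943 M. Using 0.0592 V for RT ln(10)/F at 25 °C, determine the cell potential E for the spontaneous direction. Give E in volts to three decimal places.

+0.272 V

Mn³⁺/Mn²⁺ is the cathode (higher E°), Tl³⁺/Tl⁺ the anode: E°cell = +1.49 − (+1.22) = +0.27 V, n = 2.
Overall: 2 Mn³⁺(aq) + Tl⁺(aq) → 2 Mn²⁺(aq) + Tl³⁺(aq)
Q = [Mn²⁺]^2·[Tl³⁺] / ([Mn³⁺]^2·[Tl⁺]); log Q = -0.063.
E = E° − (0.0592/n) log Q = +0.27 − (0.0592/2)(-0.063) = +0.272 V.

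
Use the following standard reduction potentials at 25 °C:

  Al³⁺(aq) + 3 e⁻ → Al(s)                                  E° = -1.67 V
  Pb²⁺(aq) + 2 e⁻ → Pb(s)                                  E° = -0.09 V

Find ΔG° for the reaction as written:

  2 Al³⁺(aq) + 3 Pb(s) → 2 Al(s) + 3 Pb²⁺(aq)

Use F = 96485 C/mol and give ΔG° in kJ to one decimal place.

+914.7 kJ

As written, Al³⁺/Al is reduced (cathode) and Pb²⁺/Pb is oxidised (anode), so E°cell = (-1.67) − (-0.09) = -1.58 V.
Balancing electrons gives n = 6.
ΔG° = −nFE° = −(6)(96485)(-1.58) = 914,678 J = +914.7 kJ.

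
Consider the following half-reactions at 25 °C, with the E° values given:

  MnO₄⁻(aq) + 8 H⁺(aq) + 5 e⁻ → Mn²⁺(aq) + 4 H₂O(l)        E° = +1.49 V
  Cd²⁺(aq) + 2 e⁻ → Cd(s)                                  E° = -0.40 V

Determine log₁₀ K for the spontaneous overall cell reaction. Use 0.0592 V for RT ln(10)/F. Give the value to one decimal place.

319.3

Cathode: MnO₄⁻/Mn²⁺; anode: Cd²⁺/Cd. E°cell = +1.89 V, n = 10.
log K = nE°cell / 0.0592 = (10)(+1.89) / 0.0592 = 319.3.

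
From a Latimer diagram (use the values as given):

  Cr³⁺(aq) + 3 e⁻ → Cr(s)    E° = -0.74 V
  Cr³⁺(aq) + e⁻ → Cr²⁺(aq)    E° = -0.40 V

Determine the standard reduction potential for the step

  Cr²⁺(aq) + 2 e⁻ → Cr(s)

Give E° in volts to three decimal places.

-0.910 V

Sequential free energies add, so n₃E°₃ = n₁E°₁ + n₂E°₂.
With n₃ = 3, and the known step contributing 1×(-0.40) V, the unknown satisfies 2·E° = 3×(-0.74) − 1×(-0.40) = -1.820.
E° = -1.820 / 2 = -0.910 V.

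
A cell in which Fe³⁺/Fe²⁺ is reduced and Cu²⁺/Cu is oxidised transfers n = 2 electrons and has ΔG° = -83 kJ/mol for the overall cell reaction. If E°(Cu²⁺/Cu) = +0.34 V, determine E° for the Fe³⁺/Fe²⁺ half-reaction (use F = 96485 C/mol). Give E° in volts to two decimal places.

+0.77 V

E°cell = −ΔG°/(nF) = −(-83×10³)/((2)(96485)) = +0.430 V.
Since Fe³⁺/Fe²⁺ is the cathode and Cu²⁺/Cu the anode, E°cell = E°(Fe³⁺/Fe²⁺) − E°(Cu²⁺/Cu).
So E°(Fe³⁺/Fe²⁺) = E°cell + E°(Cu²⁺/Cu) = +0.430 + (+0.34) = +0.77 V.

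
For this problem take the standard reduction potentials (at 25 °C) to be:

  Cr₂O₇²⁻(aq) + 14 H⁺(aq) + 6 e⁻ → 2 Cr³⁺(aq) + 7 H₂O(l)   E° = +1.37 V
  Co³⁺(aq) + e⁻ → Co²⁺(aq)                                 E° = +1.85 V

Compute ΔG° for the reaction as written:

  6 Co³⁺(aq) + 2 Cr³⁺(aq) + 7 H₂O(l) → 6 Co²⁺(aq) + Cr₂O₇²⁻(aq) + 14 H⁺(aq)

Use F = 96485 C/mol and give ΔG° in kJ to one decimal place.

As written, Co³⁺/Co²⁺ is reduced (cathode) and Cr₂O₇²⁻/Cr³⁺ is oxidised (anode), so E°cell = (+1.85) − (+1.37) = +0.48 V.
Balancing electrons gives n = 6.
ΔG° = −nFE° = −(6)(96485)(+0.48) = -277,877 J = -277.9 kJ.

-277.9 kJ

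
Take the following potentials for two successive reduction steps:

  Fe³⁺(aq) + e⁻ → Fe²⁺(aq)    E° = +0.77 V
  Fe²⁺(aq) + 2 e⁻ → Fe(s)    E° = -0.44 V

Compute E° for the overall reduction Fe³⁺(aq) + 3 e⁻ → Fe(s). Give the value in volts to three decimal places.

-0.037 V

Since ΔG° = −nFE° is additive over sequential reductions, n₃E°₃ = n₁E°₁ + n₂E°₂.
E°₃ = (1×+0.77 + 2×-0.44) / 3 = (-0.110) / 3 = -0.037 V.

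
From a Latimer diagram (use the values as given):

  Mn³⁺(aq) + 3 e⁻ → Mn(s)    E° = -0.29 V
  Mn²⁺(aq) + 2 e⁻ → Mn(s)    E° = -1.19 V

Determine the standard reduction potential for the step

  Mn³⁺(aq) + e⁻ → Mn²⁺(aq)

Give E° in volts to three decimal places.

+1.510 V

Sequential free energies add, so n₃E°₃ = n₁E°₁ + n₂E°₂.
With n₃ = 3, and the known step contributing 2×(-1.19) V, the unknown satisfies 1·E° = 3×(-0.29) − 2×(-1.19) = +1.510.
E° = +1.510 / 1 = +1.510 V.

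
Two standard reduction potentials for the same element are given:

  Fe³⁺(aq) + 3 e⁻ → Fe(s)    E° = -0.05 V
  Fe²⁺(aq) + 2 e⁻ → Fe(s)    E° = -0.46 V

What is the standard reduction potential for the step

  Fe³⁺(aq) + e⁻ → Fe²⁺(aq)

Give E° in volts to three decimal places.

Sequential free energies add, so n₃E°₃ = n₁E°₁ + n₂E°₂.
With n₃ = 3, and the known step contributing 2×(-0.46) V, the unknown satisfies 1·E° = 3×(-0.05) − 2×(-0.46) = +0.770.
E° = +0.770 / 1 = +0.770 V.

+0.770 V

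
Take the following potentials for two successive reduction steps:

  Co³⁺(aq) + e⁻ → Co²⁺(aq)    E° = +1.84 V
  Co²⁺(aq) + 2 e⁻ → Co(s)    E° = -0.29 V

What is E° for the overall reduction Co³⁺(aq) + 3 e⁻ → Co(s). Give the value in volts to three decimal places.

Standard free energies of sequential steps add: ΔG°₃ = ΔG°₁ + ΔG°₂, so n₃E°₃ = n₁E°₁ + n₂E°₂.
E°₃ = (1×+1.84 + 2×-0.29) / 3 = (+1.260) / 3 = +0.420 V.

+0.420 V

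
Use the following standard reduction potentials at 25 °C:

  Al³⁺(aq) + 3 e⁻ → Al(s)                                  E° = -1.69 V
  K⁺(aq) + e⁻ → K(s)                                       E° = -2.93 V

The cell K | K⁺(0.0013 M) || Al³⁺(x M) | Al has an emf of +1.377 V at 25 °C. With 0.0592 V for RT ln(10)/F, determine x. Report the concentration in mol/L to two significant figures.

0.019 M

Al³⁺/Al is the cathode, K⁺/K the anode: E°cell = +1.24 V, n = 3.
Overall reaction: Al³⁺(aq) + 3 K(s) → Al(s) + 3 K⁺(aq); Q = [K⁺]^3/[Al³⁺]^1.
From E = E° − (0.0592/n) log Q: log Q = (E° − E)·n/0.0592 = (+1.24 − (+1.377))·3/0.0592 = -6.9426.
So 1·log[Al³⁺] = 3·log(0.0013) − log Q = -8.6582 − (-6.9426) = -1.7156; [Al³⁺] = 10^(-1.7156) ≈ 0.019 M.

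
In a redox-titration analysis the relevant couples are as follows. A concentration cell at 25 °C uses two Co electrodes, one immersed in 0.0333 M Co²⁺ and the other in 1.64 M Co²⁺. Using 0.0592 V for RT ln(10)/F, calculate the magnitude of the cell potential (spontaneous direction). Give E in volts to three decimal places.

+0.050 V

For a concentration cell E°cell = 0. The 1.64 M side is the cathode (reduction is favoured where [Co²⁺] is higher).
With n = 2, E = −(0.0592/2) log([Co²⁺]ₐₙ/[Co²⁺]꜀ₐₜ) = −(0.0592/2) log(0.0333/1.64) = −(0.0592/2)(-1.692) = +0.050 V.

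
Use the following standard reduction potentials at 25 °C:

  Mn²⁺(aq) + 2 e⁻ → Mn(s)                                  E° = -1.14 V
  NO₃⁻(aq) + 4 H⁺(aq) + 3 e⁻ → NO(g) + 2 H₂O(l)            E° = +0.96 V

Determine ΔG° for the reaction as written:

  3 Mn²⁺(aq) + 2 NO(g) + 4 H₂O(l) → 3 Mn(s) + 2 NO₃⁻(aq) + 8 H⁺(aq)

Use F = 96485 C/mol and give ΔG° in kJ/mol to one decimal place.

As written, Mn²⁺/Mn is reduced (cathode) and NO₃⁻/NO is oxidised (anode), so E°cell = (-1.14) − (+0.96) = -2.10 V.
Balancing electrons gives n = 6.
ΔG° = −nFE° = −(6)(96485)(-2.10) = 1,215,711 J = +1215.7 kJ/mol.

+1215.7 kJ/mol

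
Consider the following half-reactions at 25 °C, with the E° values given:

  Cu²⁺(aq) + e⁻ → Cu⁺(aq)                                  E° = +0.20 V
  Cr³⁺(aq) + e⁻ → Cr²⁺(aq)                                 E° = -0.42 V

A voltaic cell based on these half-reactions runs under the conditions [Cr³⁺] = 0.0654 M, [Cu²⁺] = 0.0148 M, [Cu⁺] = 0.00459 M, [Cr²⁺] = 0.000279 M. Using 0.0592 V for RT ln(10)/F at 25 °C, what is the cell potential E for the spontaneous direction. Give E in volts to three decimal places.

Cu²⁺/Cu⁺ is the cathode (higher E°), Cr³⁺/Cr²⁺ the anode: E°cell = +0.20 − (-0.42) = +0.62 V, n = 1.
Overall: Cu²⁺(aq) + Cr²⁺(aq) → Cu⁺(aq) + Cr³⁺(aq)
Q = [Cu⁺]·[Cr³⁺] / ([Cu²⁺]·[Cr²⁺]); log Q = 1.862.
E = E° − (0.0592/n) log Q = +0.62 − (0.0592/1)(1.862) = +0.510 V.

+0.510 V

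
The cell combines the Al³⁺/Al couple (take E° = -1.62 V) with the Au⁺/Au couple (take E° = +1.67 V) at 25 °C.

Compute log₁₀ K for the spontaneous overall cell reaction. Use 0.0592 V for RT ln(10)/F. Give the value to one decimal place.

166.7

Cathode: Au⁺/Au; anode: Al³⁺/Al. E°cell = +3.29 V, n = 3.
log K = nE°cell / 0.0592 = (3)(+3.29) / 0.0592 = 166.7.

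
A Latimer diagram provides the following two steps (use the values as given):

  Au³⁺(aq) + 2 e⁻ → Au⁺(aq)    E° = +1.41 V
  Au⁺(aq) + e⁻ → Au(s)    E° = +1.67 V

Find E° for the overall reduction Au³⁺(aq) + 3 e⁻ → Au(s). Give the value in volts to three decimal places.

+1.497 V

Standard free energies of sequential steps add: ΔG°₃ = ΔG°₁ + ΔG°₂, so n₃E°₃ = n₁E°₁ + n₂E°₂.
E°₃ = (2×+1.41 + 1×+1.67) / 3 = (+4.490) / 3 = +1.497 V.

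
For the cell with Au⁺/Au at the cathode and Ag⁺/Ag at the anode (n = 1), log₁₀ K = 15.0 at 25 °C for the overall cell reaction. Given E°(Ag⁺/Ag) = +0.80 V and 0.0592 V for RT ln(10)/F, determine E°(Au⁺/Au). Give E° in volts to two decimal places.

+1.69 V

E°cell = (0.0592/n)·log K = (0.0592/1)(15.0) = +0.888 V.
Since Au⁺/Au is the cathode and Ag⁺/Ag the anode, E°cell = E°(Au⁺/Au) − E°(Ag⁺/Ag).
So E°(Au⁺/Au) = E°cell + E°(Ag⁺/Ag) = +0.888 + (+0.80) = +1.69 V.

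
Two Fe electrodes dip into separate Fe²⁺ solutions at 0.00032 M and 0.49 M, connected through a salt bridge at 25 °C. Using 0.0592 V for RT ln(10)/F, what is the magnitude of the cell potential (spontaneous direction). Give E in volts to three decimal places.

For a concentration cell E°cell = 0. The 0.49 M side is the cathode (reduction is favoured where [Fe²⁺] is higher).
With n = 2, E = −(0.0592/2) log([Fe²⁺]ₐₙ/[Fe²⁺]꜀ₐₜ) = −(0.0592/2) log(0.00032/0.49) = −(0.0592/2)(-3.185) = +0.094 V.

+0.094 V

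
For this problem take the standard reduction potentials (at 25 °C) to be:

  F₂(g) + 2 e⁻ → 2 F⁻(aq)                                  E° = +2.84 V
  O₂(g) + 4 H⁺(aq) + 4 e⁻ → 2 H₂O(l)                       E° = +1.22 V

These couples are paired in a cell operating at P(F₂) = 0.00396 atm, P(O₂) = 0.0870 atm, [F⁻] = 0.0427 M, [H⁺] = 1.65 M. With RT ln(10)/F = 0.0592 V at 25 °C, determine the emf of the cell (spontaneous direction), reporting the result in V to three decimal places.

+1.633 V

F₂/F⁻ is the cathode (higher E°), O₂/H₂O the anode: E°cell = +2.84 − (+1.22) = +1.62 V, n = 4.
Overall: 2 F₂(g) + 2 H₂O(l) → 4 F⁻(aq) + O₂(g) + 4 H⁺(aq)
Q = [F⁻]^4·P(O₂)·[H⁺]^4 / (P(F₂)^2); log Q = -0.864.
E = E° − (0.0592/n) log Q = +1.62 − (0.0592/4)(-0.864) = +1.633 V.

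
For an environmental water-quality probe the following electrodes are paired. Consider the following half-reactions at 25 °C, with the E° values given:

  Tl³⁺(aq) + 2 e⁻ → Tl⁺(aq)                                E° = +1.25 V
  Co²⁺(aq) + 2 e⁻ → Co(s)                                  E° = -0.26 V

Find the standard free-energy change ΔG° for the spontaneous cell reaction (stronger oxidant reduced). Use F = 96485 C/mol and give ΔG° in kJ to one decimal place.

Tl³⁺/Tl⁺ (E° = +1.25 V) is the cathode; Co²⁺/Co (E° = -0.26 V) is the anode, so E°cell = +1.51 V.
Balancing electrons gives n = 2 (lcm of 2 and 2).
ΔG° = −nFE° = −(2)(96485)(+1.51) = -291,385 J = -291.4 kJ.

-291.4 kJ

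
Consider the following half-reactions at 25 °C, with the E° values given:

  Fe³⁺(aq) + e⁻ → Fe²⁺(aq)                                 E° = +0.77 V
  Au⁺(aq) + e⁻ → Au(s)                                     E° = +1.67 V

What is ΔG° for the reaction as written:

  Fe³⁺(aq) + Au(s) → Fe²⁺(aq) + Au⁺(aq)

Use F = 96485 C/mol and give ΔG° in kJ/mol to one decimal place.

+86.8 kJ/mol

As written, Fe³⁺/Fe²⁺ is reduced (cathode) and Au⁺/Au is oxidised (anode), so E°cell = (+0.77) − (+1.67) = -0.90 V.
Balancing electrons gives n = 1.
ΔG° = −nFE° = −(1)(96485)(-0.90) = 86,836 J = +86.8 kJ/mol.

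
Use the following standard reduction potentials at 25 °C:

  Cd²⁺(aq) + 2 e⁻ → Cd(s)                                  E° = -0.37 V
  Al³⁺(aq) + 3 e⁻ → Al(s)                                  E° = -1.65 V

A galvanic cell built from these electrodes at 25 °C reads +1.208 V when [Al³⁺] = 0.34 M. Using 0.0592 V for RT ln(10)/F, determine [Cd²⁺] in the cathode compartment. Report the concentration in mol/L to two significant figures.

Cd²⁺/Cd is the cathode, Al³⁺/Al the anode: E°cell = +1.28 V, n = 6.
Overall reaction: 3 Cd²⁺(aq) + 2 Al(s) → 3 Cd(s) + 2 Al³⁺(aq); Q = [Al³⁺]^2/[Cd²⁺]^3.
From E = E° − (0.0592/n) log Q: log Q = (E° − E)·n/0.0592 = (+1.28 − (+1.208))·6/0.0592 = 7.2973.
So 3·log[Cd²⁺] = 2·log(0.34) − log Q = -0.9370 − (7.2973) = -8.2343; log[Cd²⁺] = -8.2343 / 3 = -2.7448; [Cd²⁺] = 10^(-2.7448) ≈ 0.0018 M.

0.0018 M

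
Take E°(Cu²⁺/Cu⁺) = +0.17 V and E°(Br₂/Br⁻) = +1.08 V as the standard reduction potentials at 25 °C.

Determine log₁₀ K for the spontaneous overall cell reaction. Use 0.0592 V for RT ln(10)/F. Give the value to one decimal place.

30.7

Cathode: Br₂/Br⁻; anode: Cu²⁺/Cu⁺. E°cell = +0.91 V, n = 2.
log K = nE°cell / 0.0592 = (2)(+0.91) / 0.0592 = 30.7.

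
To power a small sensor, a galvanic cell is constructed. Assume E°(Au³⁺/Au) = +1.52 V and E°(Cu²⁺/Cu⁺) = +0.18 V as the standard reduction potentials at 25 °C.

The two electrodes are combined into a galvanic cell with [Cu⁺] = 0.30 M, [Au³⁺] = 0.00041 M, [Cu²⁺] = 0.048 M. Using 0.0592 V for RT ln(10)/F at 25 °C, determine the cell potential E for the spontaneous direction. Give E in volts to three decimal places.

Au³⁺/Au is the cathode (higher E°), Cu²⁺/Cu⁺ the anode: E°cell = +1.52 − (+0.18) = +1.34 V, n = 3.
Overall: Au³⁺(aq) + 3 Cu⁺(aq) → Au(s) + 3 Cu²⁺(aq)
Q = [Cu²⁺]^3 / ([Au³⁺]·[Cu⁺]^3); log Q = 1.000.
E = E° − (0.0592/n) log Q = +1.34 − (0.0592/3)(1.000) = +1.320 V.

+1.320 V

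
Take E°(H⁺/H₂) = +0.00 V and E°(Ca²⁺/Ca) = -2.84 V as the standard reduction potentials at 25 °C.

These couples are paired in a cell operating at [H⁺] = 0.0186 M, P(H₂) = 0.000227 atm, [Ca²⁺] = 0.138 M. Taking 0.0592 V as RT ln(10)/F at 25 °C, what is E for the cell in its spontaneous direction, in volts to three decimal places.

+2.871 V

H⁺/H₂ is the cathode (higher E°), Ca²⁺/Ca the anode: E°cell = +0.00 − (-2.84) = +2.84 V, n = 2.
Overall: 2 H⁺(aq) + Ca(s) → H₂(g) + Ca²⁺(aq)
Q = P(H₂)·[Ca²⁺] / ([H⁺]^2); log Q = -1.043.
E = E° − (0.0592/n) log Q = +2.84 − (0.0592/2)(-1.043) = +2.871 V.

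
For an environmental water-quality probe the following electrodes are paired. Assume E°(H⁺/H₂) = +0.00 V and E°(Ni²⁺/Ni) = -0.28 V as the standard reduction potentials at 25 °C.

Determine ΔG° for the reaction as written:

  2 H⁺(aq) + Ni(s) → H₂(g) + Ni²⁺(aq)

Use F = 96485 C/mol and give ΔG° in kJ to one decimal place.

As written, H⁺/H₂ is reduced (cathode) and Ni²⁺/Ni is oxidised (anode), so E°cell = (+0.00) − (-0.28) = +0.28 V.
Balancing electrons gives n = 2.
ΔG° = −nFE° = −(2)(96485)(+0.28) = -54,032 J = -54.0 kJ.

-54.0 kJ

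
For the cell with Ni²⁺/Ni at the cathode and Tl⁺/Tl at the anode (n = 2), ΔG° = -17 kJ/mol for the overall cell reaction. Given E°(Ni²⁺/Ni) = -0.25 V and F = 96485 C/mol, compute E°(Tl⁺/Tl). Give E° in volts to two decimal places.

-0.34 V

E°cell = −ΔG°/(nF) = −(-17×10³)/((2)(96485)) = +0.088 V.
Since Ni²⁺/Ni is the cathode and Tl⁺/Tl the anode, E°cell = E°(Ni²⁺/Ni) − E°(Tl⁺/Tl).
So E°(Tl⁺/Tl) = E°(Ni²⁺/Ni) − E°cell = (-0.25) − (+0.088) = -0.34 V.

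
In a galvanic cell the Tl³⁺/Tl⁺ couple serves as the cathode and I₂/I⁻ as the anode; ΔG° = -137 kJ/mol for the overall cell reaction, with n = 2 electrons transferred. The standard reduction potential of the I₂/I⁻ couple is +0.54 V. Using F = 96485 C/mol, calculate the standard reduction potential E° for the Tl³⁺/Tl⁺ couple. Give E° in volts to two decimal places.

+1.25 V

E°cell = −ΔG°/(nF) = −(-137×10³)/((2)(96485)) = +0.710 V.
Since Tl³⁺/Tl⁺ is the cathode and I₂/I⁻ the anode, E°cell = E°(Tl³⁺/Tl⁺) − E°(I₂/I⁻).
So E°(Tl³⁺/Tl⁺) = E°cell + E°(I₂/I⁻) = +0.710 + (+0.54) = +1.25 V.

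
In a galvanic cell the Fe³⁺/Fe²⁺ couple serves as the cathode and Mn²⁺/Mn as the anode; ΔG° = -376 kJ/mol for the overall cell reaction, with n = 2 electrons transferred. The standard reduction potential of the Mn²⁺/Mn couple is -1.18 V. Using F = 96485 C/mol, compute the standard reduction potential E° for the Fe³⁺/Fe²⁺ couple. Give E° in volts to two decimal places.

+0.77 V

E°cell = −ΔG°/(nF) = −(-376×10³)/((2)(96485)) = +1.948 V.
Since Fe³⁺/Fe²⁺ is the cathode and Mn²⁺/Mn the anode, E°cell = E°(Fe³⁺/Fe²⁺) − E°(Mn²⁺/Mn).
So E°(Fe³⁺/Fe²⁺) = E°cell + E°(Mn²⁺/Mn) = +1.948 + (-1.18) = +0.77 V.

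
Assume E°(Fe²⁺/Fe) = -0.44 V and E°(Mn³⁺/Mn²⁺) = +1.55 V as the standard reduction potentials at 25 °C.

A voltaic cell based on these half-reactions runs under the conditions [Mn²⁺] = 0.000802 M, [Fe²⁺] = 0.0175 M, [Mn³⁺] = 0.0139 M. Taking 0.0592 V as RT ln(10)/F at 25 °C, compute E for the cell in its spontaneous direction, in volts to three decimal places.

Mn³⁺/Mn²⁺ is the cathode (higher E°), Fe²⁺/Fe the anode: E°cell = +1.55 − (-0.44) = +1.99 V, n = 2.
Overall: 2 Mn³⁺(aq) + Fe(s) → 2 Mn²⁺(aq) + Fe²⁺(aq)
Q = [Mn²⁺]^2·[Fe²⁺] / ([Mn³⁺]^2); log Q = -4.235.
E = E° − (0.0592/n) log Q = +1.99 − (0.0592/2)(-4.235) = +2.115 V.

+2.115 V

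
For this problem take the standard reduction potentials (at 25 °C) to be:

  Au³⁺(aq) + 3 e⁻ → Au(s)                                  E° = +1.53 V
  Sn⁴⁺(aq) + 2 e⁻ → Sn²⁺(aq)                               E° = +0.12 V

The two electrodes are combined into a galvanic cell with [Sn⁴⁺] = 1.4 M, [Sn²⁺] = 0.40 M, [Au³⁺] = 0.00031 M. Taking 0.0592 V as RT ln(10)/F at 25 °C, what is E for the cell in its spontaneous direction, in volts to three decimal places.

+1.325 V

Au³⁺/Au is the cathode (higher E°), Sn⁴⁺/Sn²⁺ the anode: E°cell = +1.53 − (+0.12) = +1.41 V, n = 6.
Overall: 2 Au³⁺(aq) + 3 Sn²⁺(aq) → 2 Au(s) + 3 Sn⁴⁺(aq)
Q = [Sn⁴⁺]^3 / ([Au³⁺]^2·[Sn²⁺]^3); log Q = 8.649.
E = E° − (0.0592/n) log Q = +1.41 − (0.0592/6)(8.649) = +1.325 V.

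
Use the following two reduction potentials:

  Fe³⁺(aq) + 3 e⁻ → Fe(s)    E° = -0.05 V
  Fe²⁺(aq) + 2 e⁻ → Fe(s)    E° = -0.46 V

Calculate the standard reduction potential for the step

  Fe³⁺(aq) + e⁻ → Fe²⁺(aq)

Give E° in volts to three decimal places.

Sequential free energies add, so n₃E°₃ = n₁E°₁ + n₂E°₂.
With n₃ = 3, and the known step contributing 2×(-0.46) V, the unknown satisfies 1·E° = 3×(-0.05) − 2×(-0.46) = +0.770.
E° = +0.770 / 1 = +0.770 V.

+0.770 V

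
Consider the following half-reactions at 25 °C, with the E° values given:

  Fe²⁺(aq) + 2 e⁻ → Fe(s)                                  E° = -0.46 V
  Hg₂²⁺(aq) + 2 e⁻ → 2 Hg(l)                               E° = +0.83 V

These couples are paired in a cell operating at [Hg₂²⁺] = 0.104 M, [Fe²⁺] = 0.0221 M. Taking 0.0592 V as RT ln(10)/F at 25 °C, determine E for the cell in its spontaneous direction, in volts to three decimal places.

Hg₂²⁺/Hg is the cathode (higher E°), Fe²⁺/Fe the anode: E°cell = +0.83 − (-0.46) = +1.29 V, n = 2.
Overall: Hg₂²⁺(aq) + Fe(s) → 2 Hg(l) + Fe²⁺(aq)
Q = [Fe²⁺] / ([Hg₂²⁺]); log Q = -0.673.
E = E° − (0.0592/n) log Q = +1.29 − (0.0592/2)(-0.673) = +1.310 V.

+1.310 V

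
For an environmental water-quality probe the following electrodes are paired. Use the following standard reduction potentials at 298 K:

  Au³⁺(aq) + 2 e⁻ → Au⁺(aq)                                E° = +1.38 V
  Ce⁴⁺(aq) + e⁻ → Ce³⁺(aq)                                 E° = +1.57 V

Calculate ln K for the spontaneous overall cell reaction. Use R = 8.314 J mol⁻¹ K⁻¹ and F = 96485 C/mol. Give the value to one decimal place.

14.8

Cathode: Ce⁴⁺/Ce³⁺; anode: Au³⁺/Au⁺. E°cell = (+1.57) − (+1.38) = +0.19 V, with n = 2.
ΔG° = −nFE° = −RT ln K, so ln K = nFE°/(RT) = (2)(96485)(+0.19) / ((8.314)(298)) = 14.798.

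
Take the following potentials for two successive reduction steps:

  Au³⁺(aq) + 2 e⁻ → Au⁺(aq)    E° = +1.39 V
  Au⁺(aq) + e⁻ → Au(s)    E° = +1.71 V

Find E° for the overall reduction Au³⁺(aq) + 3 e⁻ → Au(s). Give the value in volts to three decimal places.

+1.497 V

Since ΔG° = −nFE° is additive over sequential reductions, n₃E°₃ = n₁E°₁ + n₂E°₂.
E°₃ = (2×+1.39 + 1×+1.71) / 3 = (+4.490) / 3 = +1.497 V.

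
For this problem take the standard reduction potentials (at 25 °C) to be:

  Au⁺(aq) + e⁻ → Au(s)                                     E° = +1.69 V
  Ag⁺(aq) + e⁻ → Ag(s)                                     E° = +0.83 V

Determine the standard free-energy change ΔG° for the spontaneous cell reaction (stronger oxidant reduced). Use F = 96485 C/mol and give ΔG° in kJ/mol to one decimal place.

Au⁺/Au (E° = +1.69 V) is the cathode; Ag⁺/Ag (E° = +0.83 V) is the anode, so E°cell = +0.86 V.
Balancing electrons gives n = 1 (lcm of 1 and 1).
ΔG° = −nFE° = −(1)(96485)(+0.86) = -82,977 J = -83.0 kJ/mol.

-83.0 kJ/mol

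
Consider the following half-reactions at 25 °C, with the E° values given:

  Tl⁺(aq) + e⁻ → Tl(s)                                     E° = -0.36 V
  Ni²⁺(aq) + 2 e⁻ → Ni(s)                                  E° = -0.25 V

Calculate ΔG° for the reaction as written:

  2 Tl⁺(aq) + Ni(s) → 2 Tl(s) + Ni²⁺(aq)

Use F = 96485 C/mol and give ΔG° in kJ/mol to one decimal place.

As written, Tl⁺/Tl is reduced (cathode) and Ni²⁺/Ni is oxidised (anode), so E°cell = (-0.36) − (-0.25) = -0.11 V.
Balancing electrons gives n = 2.
ΔG° = −nFE° = −(2)(96485)(-0.11) = 21,227 J = +21.2 kJ/mol.

+21.2 kJ/mol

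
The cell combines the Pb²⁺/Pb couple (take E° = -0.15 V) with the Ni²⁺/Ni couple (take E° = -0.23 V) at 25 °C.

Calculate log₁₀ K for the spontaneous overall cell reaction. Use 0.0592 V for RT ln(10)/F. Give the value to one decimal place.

2.7

Cathode: Pb²⁺/Pb; anode: Ni²⁺/Ni. E°cell = +0.08 V, n = 2.
log K = nE°cell / 0.0592 = (2)(+0.08) / 0.0592 = 2.7.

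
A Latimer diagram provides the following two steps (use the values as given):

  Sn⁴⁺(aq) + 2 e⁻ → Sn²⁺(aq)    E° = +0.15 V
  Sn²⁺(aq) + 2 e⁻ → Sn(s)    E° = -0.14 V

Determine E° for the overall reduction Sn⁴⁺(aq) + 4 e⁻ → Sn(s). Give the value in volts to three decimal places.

Since ΔG° = −nFE° is additive over sequential reductions, n₃E°₃ = n₁E°₁ + n₂E°₂.
E°₃ = (2×+0.15 + 2×-0.14) / 4 = (+0.020) / 4 = +0.005 V.

+0.005 V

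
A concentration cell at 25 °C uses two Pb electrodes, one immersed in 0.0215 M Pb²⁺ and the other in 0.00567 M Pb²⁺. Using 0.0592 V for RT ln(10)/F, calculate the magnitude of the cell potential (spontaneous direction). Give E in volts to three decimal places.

+0.017 V

For a concentration cell E°cell = 0. The 0.0215 M side is the cathode (reduction is favoured where [Pb²⁺] is higher).
With n = 2, E = −(0.0592/2) log([Pb²⁺]ₐₙ/[Pb²⁺]꜀ₐₜ) = −(0.0592/2) log(0.00567/0.0215) = −(0.0592/2)(-0.579) = +0.017 V.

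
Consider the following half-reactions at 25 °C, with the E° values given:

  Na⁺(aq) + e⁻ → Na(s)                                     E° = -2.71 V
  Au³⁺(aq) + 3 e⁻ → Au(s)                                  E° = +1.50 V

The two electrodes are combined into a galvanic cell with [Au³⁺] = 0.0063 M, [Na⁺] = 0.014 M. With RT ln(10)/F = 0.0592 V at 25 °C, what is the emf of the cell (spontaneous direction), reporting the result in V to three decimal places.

Au³⁺/Au is the cathode (higher E°), Na⁺/Na the anode: E°cell = +1.50 − (-2.71) = +4.21 V, n = 3.
Overall: Au³⁺(aq) + 3 Na(s) → Au(s) + 3 Na⁺(aq)
Q = [Na⁺]^3 / ([Au³⁺]); log Q = -3.361.
E = E° − (0.0592/n) log Q = +4.21 − (0.0592/3)(-3.361) = +4.276 V.

+4.276 V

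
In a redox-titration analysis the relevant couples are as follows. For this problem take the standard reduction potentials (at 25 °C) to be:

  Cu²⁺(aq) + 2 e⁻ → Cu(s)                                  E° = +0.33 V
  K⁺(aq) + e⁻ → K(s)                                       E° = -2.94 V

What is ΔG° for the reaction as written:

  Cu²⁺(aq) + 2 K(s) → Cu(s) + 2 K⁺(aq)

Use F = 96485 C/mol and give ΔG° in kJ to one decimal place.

-631.0 kJ

As written, Cu²⁺/Cu is reduced (cathode) and K⁺/K is oxidised (anode), so E°cell = (+0.33) − (-2.94) = +3.27 V.
Balancing electrons gives n = 2.
ΔG° = −nFE° = −(2)(96485)(+3.27) = -631,012 J = -631.0 kJ.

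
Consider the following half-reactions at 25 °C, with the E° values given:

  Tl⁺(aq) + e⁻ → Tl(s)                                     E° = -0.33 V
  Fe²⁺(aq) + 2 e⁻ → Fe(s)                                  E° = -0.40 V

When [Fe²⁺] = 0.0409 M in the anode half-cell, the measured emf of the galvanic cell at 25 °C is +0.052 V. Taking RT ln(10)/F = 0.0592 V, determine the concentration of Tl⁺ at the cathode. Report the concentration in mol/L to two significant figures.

Tl⁺/Tl is the cathode, Fe²⁺/Fe the anode: E°cell = +0.07 V, n = 2.
Overall reaction: 2 Tl⁺(aq) + Fe(s) → 2 Tl(s) + Fe²⁺(aq); Q = [Fe²⁺]^1/[Tl⁺]^2.
From E = E° − (0.0592/n) log Q: log Q = (E° − E)·n/0.0592 = (+0.07 − (+0.052))·2/0.0592 = 0.6081.
So 2·log[Tl⁺] = 1·log(0.0409) − log Q = -1.3883 − (0.6081) = -1.9964; log[Tl⁺] = -1.9964 / 2 = -0.9982; [Tl⁺] = 10^(-0.9982) ≈ 0.10 M.

0.10 M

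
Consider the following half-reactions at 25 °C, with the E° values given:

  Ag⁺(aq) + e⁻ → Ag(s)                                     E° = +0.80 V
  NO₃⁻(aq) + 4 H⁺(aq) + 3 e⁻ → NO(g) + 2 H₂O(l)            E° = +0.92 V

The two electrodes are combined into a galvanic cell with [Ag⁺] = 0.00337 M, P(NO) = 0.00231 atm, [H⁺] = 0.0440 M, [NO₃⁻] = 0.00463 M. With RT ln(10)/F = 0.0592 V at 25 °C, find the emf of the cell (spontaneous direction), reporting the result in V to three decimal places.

NO₃⁻/NO is the cathode (higher E°), Ag⁺/Ag the anode: E°cell = +0.92 − (+0.80) = +0.12 V, n = 3.
Overall: NO₃⁻(aq) + 4 H⁺(aq) + 3 Ag(s) → NO(g) + 2 H₂O(l) + 3 Ag⁺(aq)
Q = P(NO)·[Ag⁺]^3 / ([NO₃⁻]·[H⁺]^4); log Q = -2.293.
E = E° − (0.0592/n) log Q = +0.12 − (0.0592/3)(-2.293) = +0.165 V.

+0.165 V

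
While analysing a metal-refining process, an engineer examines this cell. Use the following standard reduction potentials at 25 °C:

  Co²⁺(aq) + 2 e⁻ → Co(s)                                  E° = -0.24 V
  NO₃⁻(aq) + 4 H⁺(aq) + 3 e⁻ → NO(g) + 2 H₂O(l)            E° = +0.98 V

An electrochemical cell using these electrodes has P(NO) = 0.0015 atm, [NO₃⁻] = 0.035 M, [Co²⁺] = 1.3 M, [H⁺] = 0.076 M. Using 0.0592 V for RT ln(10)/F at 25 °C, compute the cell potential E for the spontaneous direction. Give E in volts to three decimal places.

NO₃⁻/NO is the cathode (higher E°), Co²⁺/Co the anode: E°cell = +0.98 − (-0.24) = +1.22 V, n = 6.
Overall: 2 NO₃⁻(aq) + 8 H⁺(aq) + 3 Co(s) → 2 NO(g) + 4 H₂O(l) + 3 Co²⁺(aq)
Q = P(NO)^2·[Co²⁺]^3 / ([NO₃⁻]^2·[H⁺]^8); log Q = 6.559.
E = E° − (0.0592/n) log Q = +1.22 − (0.0592/6)(6.559) = +1.155 V.

+1.155 V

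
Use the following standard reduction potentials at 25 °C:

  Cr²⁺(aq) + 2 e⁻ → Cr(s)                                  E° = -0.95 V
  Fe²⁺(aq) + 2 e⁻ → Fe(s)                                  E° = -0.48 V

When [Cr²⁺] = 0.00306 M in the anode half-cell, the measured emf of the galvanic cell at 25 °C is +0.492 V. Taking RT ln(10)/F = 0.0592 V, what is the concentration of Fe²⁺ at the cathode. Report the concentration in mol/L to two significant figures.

Fe²⁺/Fe is the cathode, Cr²⁺/Cr the anode: E°cell = +0.47 V, n = 2.
Overall reaction: Fe²⁺(aq) + Cr(s) → Fe(s) + Cr²⁺(aq); Q = [Cr²⁺]^1/[Fe²⁺]^1.
From E = E° − (0.0592/n) log Q: log Q = (E° − E)·n/0.0592 = (+0.47 − (+0.492))·2/0.0592 = -0.7432.
So 1·log[Fe²⁺] = 1·log(0.00306) − log Q = -2.5143 − (-0.7432) = -1.7711; [Fe²⁺] = 10^(-1.7711) ≈ 0.017 M.

0.017 M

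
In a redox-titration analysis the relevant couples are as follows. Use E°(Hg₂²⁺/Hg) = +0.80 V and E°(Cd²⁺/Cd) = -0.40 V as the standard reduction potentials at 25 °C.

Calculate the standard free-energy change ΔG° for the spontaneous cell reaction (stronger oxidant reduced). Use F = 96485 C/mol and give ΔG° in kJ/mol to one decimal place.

-231.6 kJ/mol

Hg₂²⁺/Hg (E° = +0.80 V) is the cathode; Cd²⁺/Cd (E° = -0.40 V) is the anode, so E°cell = +1.20 V.
Balancing electrons gives n = 2 (lcm of 2 and 2).
ΔG° = −nFE° = −(2)(96485)(+1.20) = -231,564 J = -231.6 kJ/mol.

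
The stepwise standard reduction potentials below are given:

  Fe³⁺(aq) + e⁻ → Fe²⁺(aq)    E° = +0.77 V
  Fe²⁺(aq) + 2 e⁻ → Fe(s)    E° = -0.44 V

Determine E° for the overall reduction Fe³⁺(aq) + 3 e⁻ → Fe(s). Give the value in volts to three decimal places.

Standard free energies of sequential steps add: ΔG°₃ = ΔG°₁ + ΔG°₂, so n₃E°₃ = n₁E°₁ + n₂E°₂.
E°₃ = (1×+0.77 + 2×-0.44) / 3 = (-0.110) / 3 = -0.037 V.

-0.037 V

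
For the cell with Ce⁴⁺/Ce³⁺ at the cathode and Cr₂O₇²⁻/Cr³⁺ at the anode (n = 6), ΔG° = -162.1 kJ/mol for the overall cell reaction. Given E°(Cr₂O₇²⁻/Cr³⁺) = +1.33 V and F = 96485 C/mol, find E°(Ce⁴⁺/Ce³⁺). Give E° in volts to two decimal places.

E°cell = −ΔG°/(nF) = −(-162.1×10³)/((6)(96485)) = +0.280 V.
Since Ce⁴⁺/Ce³⁺ is the cathode and Cr₂O₇²⁻/Cr³⁺ the anode, E°cell = E°(Ce⁴⁺/Ce³⁺) − E°(Cr₂O₇²⁻/Cr³⁺).
So E°(Ce⁴⁺/Ce³⁺) = E°cell + E°(Cr₂O₇²⁻/Cr³⁺) = +0.280 + (+1.33) = +1.61 V.

+1.61 V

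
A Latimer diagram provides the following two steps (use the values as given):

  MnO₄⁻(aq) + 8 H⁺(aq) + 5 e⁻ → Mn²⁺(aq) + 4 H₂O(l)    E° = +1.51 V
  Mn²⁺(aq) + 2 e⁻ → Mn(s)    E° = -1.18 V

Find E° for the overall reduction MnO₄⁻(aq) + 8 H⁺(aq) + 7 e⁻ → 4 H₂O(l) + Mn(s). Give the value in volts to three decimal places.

Standard free energies of sequential steps add: ΔG°₃ = ΔG°₁ + ΔG°₂, so n₃E°₃ = n₁E°₁ + n₂E°₂.
E°₃ = (5×+1.51 + 2×-1.18) / 7 = (+5.190) / 7 = +0.741 V.

+0.741 V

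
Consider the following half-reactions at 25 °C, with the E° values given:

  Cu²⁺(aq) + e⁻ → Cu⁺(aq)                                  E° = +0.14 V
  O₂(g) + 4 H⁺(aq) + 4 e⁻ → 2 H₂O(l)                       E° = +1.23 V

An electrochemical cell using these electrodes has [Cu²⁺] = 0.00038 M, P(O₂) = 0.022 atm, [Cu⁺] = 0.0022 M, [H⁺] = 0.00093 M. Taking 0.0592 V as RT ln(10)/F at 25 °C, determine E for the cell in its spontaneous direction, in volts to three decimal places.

+0.931 V

O₂/H₂O is the cathode (higher E°), Cu²⁺/Cu⁺ the anode: E°cell = +1.23 − (+0.14) = +1.09 V, n = 4.
Overall: O₂(g) + 4 H⁺(aq) + 4 Cu⁺(aq) → 2 H₂O(l) + 4 Cu²⁺(aq)
Q = [Cu²⁺]^4 / (P(O₂)·[H⁺]^4·[Cu⁺]^4); log Q = 10.733.
E = E° − (0.0592/n) log Q = +1.09 − (0.0592/4)(10.733) = +0.931 V.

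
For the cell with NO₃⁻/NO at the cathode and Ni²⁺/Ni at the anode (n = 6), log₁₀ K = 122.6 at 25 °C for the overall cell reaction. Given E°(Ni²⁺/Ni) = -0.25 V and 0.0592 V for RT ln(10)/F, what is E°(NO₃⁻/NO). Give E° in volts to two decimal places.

E°cell = (0.0592/n)·log K = (0.0592/6)(122.6) = +1.210 V.
Since NO₃⁻/NO is the cathode and Ni²⁺/Ni the anode, E°cell = E°(NO₃⁻/NO) − E°(Ni²⁺/Ni).
So E°(NO₃⁻/NO) = E°cell + E°(Ni²⁺/Ni) = +1.210 + (-0.25) = +0.96 V.

+0.96 V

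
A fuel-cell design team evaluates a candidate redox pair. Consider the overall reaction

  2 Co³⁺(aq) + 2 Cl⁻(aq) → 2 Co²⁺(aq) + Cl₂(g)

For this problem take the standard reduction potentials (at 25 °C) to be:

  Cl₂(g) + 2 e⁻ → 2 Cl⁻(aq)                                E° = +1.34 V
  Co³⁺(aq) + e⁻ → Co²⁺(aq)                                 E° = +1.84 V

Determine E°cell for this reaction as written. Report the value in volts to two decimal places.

The Co³⁺/Co²⁺ couple has the higher reduction potential, so it is the cathode; Cl₂/Cl⁻ is oxidised at the anode.
E°cell = E°(cathode) − E°(anode) = (+1.84) − (+1.34) = +0.50 V.
Since E°cell > 0, the reaction is spontaneous under standard conditions.

+0.50 V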